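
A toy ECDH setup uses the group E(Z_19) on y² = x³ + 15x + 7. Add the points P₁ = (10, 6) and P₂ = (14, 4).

(10, 6) + (14, 4). λ = (4 - 6)/(14 - 10) ≡ 17/4 mod 19. 4⁻¹ ≡ 5 (mod 19) since 4·5 = 20 ≡ 1, so λ ≡ 9.
  x = λ² - 10 - 14 = 81 - 24 ≡ 0; y = λ·(10 - 0) - 6 ≡ 8. → (0, 8)

(0, 8)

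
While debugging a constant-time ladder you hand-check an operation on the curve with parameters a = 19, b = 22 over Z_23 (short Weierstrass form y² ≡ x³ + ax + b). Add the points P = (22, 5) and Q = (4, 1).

(5, 9)

(22, 5) + (4, 1). λ = (1 - 5)/(4 - 22) ≡ 19/5 mod 23. 5⁻¹ ≡ 14 (mod 23) since 5·14 = 70 ≡ 1, so λ ≡ 13.
  x = λ² - 22 - 4 = 169 - 26 ≡ 5; y = λ·(22 - 5) - 5 ≡ 9. → (5, 9)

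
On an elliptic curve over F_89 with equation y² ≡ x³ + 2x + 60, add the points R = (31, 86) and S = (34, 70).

(31, 86) + (34, 70). λ = (70 - 86)/(34 - 31) ≡ 73/3 mod 89. 3⁻¹ ≡ 30 (mod 89), so λ ≡ 54.
  x = λ² - 31 - 34 = 2916 - 65 ≡ 3; y = λ·(31 - 3) - 86 ≡ 2. → (3, 2)

(3, 2)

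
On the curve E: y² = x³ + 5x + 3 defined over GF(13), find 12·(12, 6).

(9, 7)

Write P = (12, 6).
Double-and-add on 12 = (1100)₂. Start with P = (12, 6) for the leading 1-bit.
double: tangent at (12, 6): λ = (3·12² + 5)/(2·6) ≡ 8/12. 12⁻¹ ≡ 12 (mod 13), so λ ≡ 8·12 ≡ 5.
  x = λ² - 12 - 12 = 25 - 24 ≡ 1; y = λ·(12 - 1) - 6 ≡ 10. → (1, 10)
add P: (1, 10) + (12, 6). λ = (6 - 10)/(12 - 1) ≡ 9/11 mod 13. 11⁻¹ ≡ 6 (mod 13) since 11·6 = 66 ≡ 1, so λ ≡ 2.
  x = λ² - 1 - 12 = 4 - 13 ≡ 4; y = λ·(1 - 4) - 10 ≡ 10. → (4, 10)
double: tangent at (4, 10): λ = (3·4² + 5)/(2·10) ≡ 1/7. 7⁻¹ ≡ 2 (mod 13), so λ ≡ 1·2 ≡ 2.
  x = λ² - 4 - 4 = 4 - 8 ≡ 9; y = λ·(4 - 9) - 10 ≡ 6. → (9, 6)
double: tangent at (9, 6): λ = (3·9² + 5)/(2·6) ≡ 1/12. 12⁻¹ ≡ 12 (mod 13) since 12·12 = 144 ≡ 1, so λ ≡ 1·12 ≡ 12.
  x = λ² - 9 - 9 = 144 - 18 ≡ 9; y = λ·(9 - 9) - 6 ≡ 7. → (9, 7)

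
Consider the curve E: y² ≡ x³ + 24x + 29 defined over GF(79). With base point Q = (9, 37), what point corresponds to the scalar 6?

(59, 70)

Double-and-add on 6 = (110)₂. Start with Q = (9, 37) for the leading 1-bit.
double: tangent at (9, 37): λ = (3·9² + 24)/(2·37) ≡ 30/74. 74⁻¹ ≡ 63 (mod 79) since 74·63 = 4662 ≡ 1, so λ ≡ 30·63 ≡ 73.
  x = λ² - 9 - 9 = 5329 - 18 ≡ 18; y = λ·(9 - 18) - 37 ≡ 17. → (18, 17)
add Q: (18, 17) + (9, 37). λ = (37 - 17)/(9 - 18) ≡ 20/70 mod 79. 70⁻¹ ≡ 35 (mod 79), so λ ≡ 68.
  x = λ² - 18 - 9 = 4624 - 27 ≡ 15; y = λ·(18 - 15) - 17 ≡ 29. → (15, 29)
double: tangent at (15, 29): λ = (3·15² + 24)/(2·29) ≡ 67/58. 58⁻¹ ≡ 15 (mod 79) since 58·15 = 870 ≡ 1, so λ ≡ 67·15 ≡ 57.
  x = λ² - 15 - 15 = 3249 - 30 ≡ 59; y = λ·(15 - 59) - 29 ≡ 70. → (59, 70)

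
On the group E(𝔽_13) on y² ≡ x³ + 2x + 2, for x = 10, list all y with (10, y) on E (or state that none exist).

none

x³ + 2x + 2 = 1022 ≡ 8 (mod 13).
8 is a non-residue mod 13; no y exists.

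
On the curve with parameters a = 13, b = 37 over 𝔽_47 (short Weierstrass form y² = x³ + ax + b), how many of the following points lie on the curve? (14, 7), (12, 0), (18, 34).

1

(14, 7): 7² ≡ 2, rhs ≡ 2 → on.
(12, 0): 0² ≡ 0, rhs ≡ 41 → off.
(18, 34): 34² ≡ 28, rhs ≡ 40 → off.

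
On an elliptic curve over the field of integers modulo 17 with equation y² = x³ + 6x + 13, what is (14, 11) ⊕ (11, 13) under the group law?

(0, 8)

(14, 11) + (11, 13). λ = (13 - 11)/(11 - 14) ≡ 2/14 mod 17. 14⁻¹ ≡ 11 (mod 17), so λ ≡ 5.
  x = λ² - 14 - 11 = 25 - 25 ≡ 0; y = λ·(14 - 0) - 11 ≡ 8. → (0, 8)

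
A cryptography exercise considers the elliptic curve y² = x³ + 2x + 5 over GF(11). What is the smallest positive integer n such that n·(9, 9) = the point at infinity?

5

2P: tangent at (9, 9): λ = (3·9² + 2)/(2·9) ≡ 3/7. 7⁻¹ ≡ 8 (mod 11), so λ ≡ 3·8 ≡ 2.
  x = λ² - 9 - 9 = 4 - 18 ≡ 8; y = λ·(9 - 8) - 9 ≡ 4. → (8, 4)
3P: (8, 4) + (9, 9). λ = (9 - 4)/(9 - 8) ≡ 5/1 mod 11. 1⁻¹ ≡ 1 (mod 11), so λ ≡ 5.
  x = λ² - 8 - 9 = 25 - 17 ≡ 8; y = λ·(8 - 8) - 4 ≡ 7. → (8, 7)
4P: (8, 7) + (9, 9). λ = (9 - 7)/(9 - 8) ≡ 2/1 mod 11. 1⁻¹ ≡ 1 (mod 11) since 1·1 = 1 ≡ 1, so λ ≡ 2.
  x = λ² - 8 - 9 = 4 - 17 ≡ 9; y = λ·(8 - 9) - 7 ≡ 2. → (9, 2)
5P: (9, 2) + (9, 9): same x and y₁ ≡ -y₂, so the sum is the point at infinity.
5P = the point at infinity, so the order is 5.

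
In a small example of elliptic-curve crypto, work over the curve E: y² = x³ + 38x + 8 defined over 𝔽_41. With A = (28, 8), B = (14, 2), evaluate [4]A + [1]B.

First 4A:
Double-and-add on 4 = (100)₂. Start with A = (28, 8) for the leading 1-bit.
double: tangent at (28, 8): λ = (3·28² + 38)/(2·8) ≡ 12/16. 16⁻¹ ≡ 18 (mod 41), so λ ≡ 12·18 ≡ 11.
  x = λ² - 28 - 28 = 121 - 56 ≡ 24; y = λ·(28 - 24) - 8 ≡ 36. → (24, 36)
double: tangent at (24, 36): λ = (3·24² + 38)/(2·36) ≡ 3/31. 31⁻¹ ≡ 4 (mod 41) since 31·4 = 124 ≡ 1, so λ ≡ 3·4 ≡ 12.
  x = λ² - 24 - 24 = 144 - 48 ≡ 14; y = λ·(24 - 14) - 36 ≡ 2. → (14, 2)
4A = (14, 2).
Finally 4A + B:
tangent at (14, 2): λ = (3·14² + 38)/(2·2) ≡ 11/4. 4⁻¹ ≡ 31 (mod 41) since 4·31 = 124 ≡ 1, so λ ≡ 11·31 ≡ 13.
  x = λ² - 14 - 14 = 169 - 28 ≡ 18; y = λ·(14 - 18) - 2 ≡ 28. → (18, 28)

(18, 28)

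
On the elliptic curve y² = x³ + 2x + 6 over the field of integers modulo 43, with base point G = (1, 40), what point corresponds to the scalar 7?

(4, 11)

Double-and-add on 7 = (111)₂. Start with G = (1, 40) for the leading 1-bit.
double: tangent at (1, 40): λ = (3·1² + 2)/(2·40) ≡ 5/37. 37⁻¹ ≡ 7 (mod 43), so λ ≡ 5·7 ≡ 35.
  x = λ² - 1 - 1 = 1225 - 2 ≡ 19; y = λ·(1 - 19) - 40 ≡ 18. → (19, 18)
add G: (19, 18) + (1, 40). λ = (40 - 18)/(1 - 19) ≡ 22/25 mod 43. 25⁻¹ ≡ 31 (mod 43), so λ ≡ 37.
  x = λ² - 19 - 1 = 1369 - 20 ≡ 16; y = λ·(19 - 16) - 18 ≡ 7. → (16, 7)
double: tangent at (16, 7): λ = (3·16² + 2)/(2·7) ≡ 39/14. 14⁻¹ ≡ 40 (mod 43), so λ ≡ 39·40 ≡ 12.
  x = λ² - 16 - 16 = 144 - 32 ≡ 26; y = λ·(16 - 26) - 7 ≡ 2. → (26, 2)
add G: (26, 2) + (1, 40). λ = (40 - 2)/(1 - 26) ≡ 38/18 mod 43. 18⁻¹ ≡ 12 (mod 43) since 18·12 = 216 ≡ 1, so λ ≡ 26.
  x = λ² - 26 - 1 = 676 - 27 ≡ 4; y = λ·(26 - 4) - 2 ≡ 11. → (4, 11)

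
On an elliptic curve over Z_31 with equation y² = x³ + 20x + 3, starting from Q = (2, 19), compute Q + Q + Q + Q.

(19, 9)

Repeated addition: build up to 4Q.
2Q: tangent at (2, 19): λ = (3·2² + 20)/(2·19) ≡ 1/7. 7⁻¹ ≡ 9 (mod 31), so λ ≡ 1·9 ≡ 9.
  x = λ² - 2 - 2 = 81 - 4 ≡ 15; y = λ·(2 - 15) - 19 ≡ 19. → (15, 19)
3Q: (15, 19) + (2, 19). λ = (19 - 19)/(2 - 15) ≡ 0/18 mod 31. 18⁻¹ ≡ 19 (mod 31) since 18·19 = 342 ≡ 1, so λ ≡ 0.
  x = λ² - 15 - 2 = 0 - 17 ≡ 14; y = λ·(15 - 14) - 19 ≡ 12. → (14, 12)
4Q: (14, 12) + (2, 19). λ = (19 - 12)/(2 - 14) ≡ 7/19 mod 31. 19⁻¹ ≡ 18 (mod 31), so λ ≡ 2.
  x = λ² - 14 - 2 = 4 - 16 ≡ 19; y = λ·(14 - 19) - 12 ≡ 9. → (19, 9)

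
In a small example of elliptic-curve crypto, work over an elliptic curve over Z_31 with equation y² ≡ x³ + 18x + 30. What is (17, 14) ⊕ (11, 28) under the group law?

(17, 14) + (11, 28). λ = (28 - 14)/(11 - 17) ≡ 14/25 mod 31. 25⁻¹ ≡ 5 (mod 31), so λ ≡ 8.
  x = λ² - 17 - 11 = 64 - 28 ≡ 5; y = λ·(17 - 5) - 14 ≡ 20. → (5, 20)

(5, 20)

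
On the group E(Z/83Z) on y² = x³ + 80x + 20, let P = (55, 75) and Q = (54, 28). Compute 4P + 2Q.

(63, 52)

First 4P:
Double-and-add on 4 = (100)₂. Start with P = (55, 75) for the leading 1-bit.
double: tangent at (55, 75): λ = (3·55² + 80)/(2·75) ≡ 25/67. 67⁻¹ ≡ 57 (mod 83) since 67·57 = 3819 ≡ 1, so λ ≡ 25·57 ≡ 14.
  x = λ² - 55 - 55 = 196 - 110 ≡ 3; y = λ·(55 - 3) - 75 ≡ 72. → (3, 72)
double: tangent at (3, 72): λ = (3·3² + 80)/(2·72) ≡ 24/61. 61⁻¹ ≡ 49 (mod 83), so λ ≡ 24·49 ≡ 14.
  x = λ² - 3 - 3 = 196 - 6 ≡ 24; y = λ·(3 - 24) - 72 ≡ 49. → (24, 49)
4P = (24, 49).
Next 2Q:
Repeated addition: build up to 2Q.
2Q: tangent at (54, 28): λ = (3·54² + 80)/(2·28) ≡ 30/56. 56⁻¹ ≡ 43 (mod 83), so λ ≡ 30·43 ≡ 45.
  x = λ² - 54 - 54 = 2025 - 108 ≡ 8; y = λ·(54 - 8) - 28 ≡ 50. → (8, 50)
2Q = (8, 50).
Finally 4P + 2Q:
(24, 49) + (8, 50). λ = (50 - 49)/(8 - 24) ≡ 1/67 mod 83. 67⁻¹ ≡ 57 (mod 83), so λ ≡ 57.
  x = λ² - 24 - 8 = 3249 - 32 ≡ 63; y = λ·(24 - 63) - 49 ≡ 52. → (63, 52)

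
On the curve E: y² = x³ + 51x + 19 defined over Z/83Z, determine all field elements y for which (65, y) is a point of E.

x³ + 51x + 19 = 277959 ≡ 75 (mod 83).
Square roots of 75 mod 83: 18 and 65 (since 18² = 324 ≡ 75).

18, 65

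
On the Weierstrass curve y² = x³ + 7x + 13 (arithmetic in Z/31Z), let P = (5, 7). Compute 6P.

Repeated addition: build up to 6P.
2P: tangent at (5, 7): λ = (3·5² + 7)/(2·7) ≡ 20/14. 14⁻¹ ≡ 20 (mod 31), so λ ≡ 20·20 ≡ 28.
  x = λ² - 5 - 5 = 784 - 10 ≡ 30; y = λ·(5 - 30) - 7 ≡ 6. → (30, 6)
3P: (30, 6) + (5, 7). λ = (7 - 6)/(5 - 30) ≡ 1/6 mod 31. 6⁻¹ ≡ 26 (mod 31), so λ ≡ 26.
  x = λ² - 30 - 5 = 676 - 35 ≡ 21; y = λ·(30 - 21) - 6 ≡ 11. → (21, 11)
4P: (21, 11) + (5, 7). λ = (7 - 11)/(5 - 21) ≡ 27/15 mod 31. 15⁻¹ ≡ 29 (mod 31) since 15·29 = 435 ≡ 1, so λ ≡ 8.
  x = λ² - 21 - 5 = 64 - 26 ≡ 7; y = λ·(21 - 7) - 11 ≡ 8. → (7, 8)
5P: (7, 8) + (5, 7). λ = (7 - 8)/(5 - 7) ≡ 30/29 mod 31. 29⁻¹ ≡ 15 (mod 31) since 29·15 = 435 ≡ 1, so λ ≡ 16.
  x = λ² - 7 - 5 = 256 - 12 ≡ 27; y = λ·(7 - 27) - 8 ≡ 13. → (27, 13)
6P: (27, 13) + (5, 7). λ = (7 - 13)/(5 - 27) ≡ 25/9 mod 31. 9⁻¹ ≡ 7 (mod 31) since 9·7 = 63 ≡ 1, so λ ≡ 20.
  x = λ² - 27 - 5 = 400 - 32 ≡ 27; y = λ·(27 - 27) - 13 ≡ 18. → (27, 18)

(27, 18)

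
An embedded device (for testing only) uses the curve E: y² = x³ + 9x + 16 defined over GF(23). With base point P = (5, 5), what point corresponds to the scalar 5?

(16, 22)

Double-and-add on 5 = (101)₂. Start with P = (5, 5) for the leading 1-bit.
double: tangent at (5, 5): λ = (3·5² + 9)/(2·5) ≡ 15/10. 10⁻¹ ≡ 7 (mod 23), so λ ≡ 15·7 ≡ 13.
  x = λ² - 5 - 5 = 169 - 10 ≡ 21; y = λ·(5 - 21) - 5 ≡ 17. → (21, 17)
double: tangent at (21, 17): λ = (3·21² + 9)/(2·17) ≡ 21/11. 11⁻¹ ≡ 21 (mod 23) since 11·21 = 231 ≡ 1, so λ ≡ 21·21 ≡ 4.
  x = λ² - 21 - 21 = 16 - 42 ≡ 20; y = λ·(21 - 20) - 17 ≡ 10. → (20, 10)
add P: (20, 10) + (5, 5). λ = (5 - 10)/(5 - 20) ≡ 18/8 mod 23. 8⁻¹ ≡ 3 (mod 23), so λ ≡ 8.
  x = λ² - 20 - 5 = 64 - 25 ≡ 16; y = λ·(20 - 16) - 10 ≡ 22. → (16, 22)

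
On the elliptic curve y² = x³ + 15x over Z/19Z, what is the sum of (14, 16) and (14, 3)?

O

The two points share x = 14 and their y-coordinates satisfy 16 + 3 ≡ 0 (mod 19), so they are inverses. Their sum is ∞.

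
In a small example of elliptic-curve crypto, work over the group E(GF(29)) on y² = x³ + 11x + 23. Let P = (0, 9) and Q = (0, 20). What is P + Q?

The two points share x = 0 and their y-coordinates satisfy 9 + 20 ≡ 0 (mod 29), so they are inverses. Their sum is the point at infinity.

O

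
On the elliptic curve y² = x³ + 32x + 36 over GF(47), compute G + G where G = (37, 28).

tangent at (37, 28): λ = (3·37² + 32)/(2·28) ≡ 3/9. 9⁻¹ ≡ 21 (mod 47) since 9·21 = 189 ≡ 1, so λ ≡ 3·21 ≡ 16.
  x = λ² - 37 - 37 = 256 - 74 ≡ 41; y = λ·(37 - 41) - 28 ≡ 2. → (41, 2)

(41, 2)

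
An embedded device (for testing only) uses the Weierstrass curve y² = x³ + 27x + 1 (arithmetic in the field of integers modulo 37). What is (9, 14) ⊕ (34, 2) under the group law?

(32, 0)

(9, 14) + (34, 2). λ = (2 - 14)/(34 - 9) ≡ 25/25 mod 37. 25⁻¹ ≡ 3 (mod 37), so λ ≡ 1.
  x = λ² - 9 - 34 = 1 - 43 ≡ 32; y = λ·(9 - 32) - 14 ≡ 0. → (32, 0)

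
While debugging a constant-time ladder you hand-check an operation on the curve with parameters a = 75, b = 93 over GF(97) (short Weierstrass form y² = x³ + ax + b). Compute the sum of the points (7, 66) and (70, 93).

(38, 87)

(7, 66) + (70, 93). λ = (93 - 66)/(70 - 7) ≡ 27/63 mod 97. 63⁻¹ ≡ 77 (mod 97) since 63·77 = 4851 ≡ 1, so λ ≡ 42.
  x = λ² - 7 - 70 = 1764 - 77 ≡ 38; y = λ·(7 - 38) - 66 ≡ 87. → (38, 87)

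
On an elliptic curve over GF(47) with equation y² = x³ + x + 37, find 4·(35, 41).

(23, 17)

Write Q = (35, 41).
Repeated addition: build up to 4Q.
2Q: tangent at (35, 41): λ = (3·35² + 1)/(2·41) ≡ 10/35. 35⁻¹ ≡ 43 (mod 47) since 35·43 = 1505 ≡ 1, so λ ≡ 10·43 ≡ 7.
  x = λ² - 35 - 35 = 49 - 70 ≡ 26; y = λ·(35 - 26) - 41 ≡ 22. → (26, 22)
3Q: (26, 22) + (35, 41). λ = (41 - 22)/(35 - 26) ≡ 19/9 mod 47. 9⁻¹ ≡ 21 (mod 47), so λ ≡ 23.
  x = λ² - 26 - 35 = 529 - 61 ≡ 45; y = λ·(26 - 45) - 22 ≡ 11. → (45, 11)
4Q: (45, 11) + (35, 41). λ = (41 - 11)/(35 - 45) ≡ 30/37 mod 47. 37⁻¹ ≡ 14 (mod 47) since 37·14 = 518 ≡ 1, so λ ≡ 44.
  x = λ² - 45 - 35 = 1936 - 80 ≡ 23; y = λ·(45 - 23) - 11 ≡ 17. → (23, 17)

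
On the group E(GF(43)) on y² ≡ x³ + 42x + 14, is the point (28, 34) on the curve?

no

y² = 34² ≡ 38; x³ + 42x + 14 = 23142 ≡ 8 (mod 43). 38 ≠ 8.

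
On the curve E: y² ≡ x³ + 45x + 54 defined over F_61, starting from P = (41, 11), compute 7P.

Repeated addition: build up to 7P.
2P: tangent at (41, 11): λ = (3·41² + 45)/(2·11) ≡ 25/22. 22⁻¹ ≡ 25 (mod 61), so λ ≡ 25·25 ≡ 15.
  x = λ² - 41 - 41 = 225 - 82 ≡ 21; y = λ·(41 - 21) - 11 ≡ 45. → (21, 45)
3P: (21, 45) + (41, 11). λ = (11 - 45)/(41 - 21) ≡ 27/20 mod 61. 20⁻¹ ≡ 58 (mod 61) since 20·58 = 1160 ≡ 1, so λ ≡ 41.
  x = λ² - 21 - 41 = 1681 - 62 ≡ 33; y = λ·(21 - 33) - 45 ≡ 12. → (33, 12)
4P: (33, 12) + (41, 11). λ = (11 - 12)/(41 - 33) ≡ 60/8 mod 61. 8⁻¹ ≡ 23 (mod 61), so λ ≡ 38.
  x = λ² - 33 - 41 = 1444 - 74 ≡ 28; y = λ·(33 - 28) - 12 ≡ 56. → (28, 56)
5P: (28, 56) + (41, 11). λ = (11 - 56)/(41 - 28) ≡ 16/13 mod 61. 13⁻¹ ≡ 47 (mod 61), so λ ≡ 20.
  x = λ² - 28 - 41 = 400 - 69 ≡ 26; y = λ·(28 - 26) - 56 ≡ 45. → (26, 45)
6P: (26, 45) + (41, 11). λ = (11 - 45)/(41 - 26) ≡ 27/15 mod 61. 15⁻¹ ≡ 57 (mod 61), so λ ≡ 14.
  x = λ² - 26 - 41 = 196 - 67 ≡ 7; y = λ·(26 - 7) - 45 ≡ 38. → (7, 38)
7P: (7, 38) + (41, 11). λ = (11 - 38)/(41 - 7) ≡ 34/34 mod 61. 34⁻¹ ≡ 9 (mod 61) since 34·9 = 306 ≡ 1, so λ ≡ 1.
  x = λ² - 7 - 41 = 1 - 48 ≡ 14; y = λ·(7 - 14) - 38 ≡ 16. → (14, 16)

(14, 16)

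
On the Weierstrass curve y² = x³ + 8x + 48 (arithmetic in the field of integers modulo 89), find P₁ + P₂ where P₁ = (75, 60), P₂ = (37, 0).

(75, 60) + (37, 0). λ = (0 - 60)/(37 - 75) ≡ 29/51 mod 89. 51⁻¹ ≡ 7 (mod 89) since 51·7 = 357 ≡ 1, so λ ≡ 25.
  x = λ² - 75 - 37 = 625 - 112 ≡ 68; y = λ·(75 - 68) - 60 ≡ 26. → (68, 26)

(68, 26)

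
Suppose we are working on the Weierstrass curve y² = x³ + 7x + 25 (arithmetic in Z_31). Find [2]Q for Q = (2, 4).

(6, 2)

tangent at (2, 4): λ = (3·2² + 7)/(2·4) ≡ 19/8. 8⁻¹ ≡ 4 (mod 31) since 8·4 = 32 ≡ 1, so λ ≡ 19·4 ≡ 14.
  x = λ² - 2 - 2 = 196 - 4 ≡ 6; y = λ·(2 - 6) - 4 ≡ 2. → (6, 2)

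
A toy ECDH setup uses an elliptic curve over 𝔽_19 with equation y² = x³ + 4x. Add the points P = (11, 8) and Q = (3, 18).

(3, 1)

(11, 8) + (3, 18). λ = (18 - 8)/(3 - 11) ≡ 10/11 mod 19. 11⁻¹ ≡ 7 (mod 19) since 11·7 = 77 ≡ 1, so λ ≡ 13.
  x = λ² - 11 - 3 = 169 - 14 ≡ 3; y = λ·(11 - 3) - 8 ≡ 1. → (3, 1)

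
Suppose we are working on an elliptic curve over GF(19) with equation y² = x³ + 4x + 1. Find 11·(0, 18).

(15, 4)

Write P = (0, 18).
Repeated addition: build up to 11P.
2P: tangent at (0, 18): λ = (3·0² + 4)/(2·18) ≡ 4/17. 17⁻¹ ≡ 9 (mod 19), so λ ≡ 4·9 ≡ 17.
  x = λ² - 0 - 0 = 289 - 0 ≡ 4; y = λ·(0 - 4) - 18 ≡ 9. → (4, 9)
3P: (4, 9) + (0, 18). λ = (18 - 9)/(0 - 4) ≡ 9/15 mod 19. 15⁻¹ ≡ 14 (mod 19), so λ ≡ 12.
  x = λ² - 4 - 0 = 144 - 4 ≡ 7; y = λ·(4 - 7) - 9 ≡ 12. → (7, 12)
4P: (7, 12) + (0, 18). λ = (18 - 12)/(0 - 7) ≡ 6/12 mod 19. 12⁻¹ ≡ 8 (mod 19), so λ ≡ 10.
  x = λ² - 7 - 0 = 100 - 7 ≡ 17; y = λ·(7 - 17) - 12 ≡ 2. → (17, 2)
5P: (17, 2) + (0, 18). λ = (18 - 2)/(0 - 17) ≡ 16/2 mod 19. 2⁻¹ ≡ 10 (mod 19), so λ ≡ 8.
  x = λ² - 17 - 0 = 64 - 17 ≡ 9; y = λ·(17 - 9) - 2 ≡ 5. → (9, 5)
6P: (9, 5) + (0, 18). λ = (18 - 5)/(0 - 9) ≡ 13/10 mod 19. 10⁻¹ ≡ 2 (mod 19), so λ ≡ 7.
  x = λ² - 9 - 0 = 49 - 9 ≡ 2; y = λ·(9 - 2) - 5 ≡ 6. → (2, 6)
7P: (2, 6) + (0, 18). λ = (18 - 6)/(0 - 2) ≡ 12/17 mod 19. 17⁻¹ ≡ 9 (mod 19), so λ ≡ 13.
  x = λ² - 2 - 0 = 169 - 2 ≡ 15; y = λ·(2 - 15) - 6 ≡ 15. → (15, 15)
8P: (15, 15) + (0, 18). λ = (18 - 15)/(0 - 15) ≡ 3/4 mod 19. 4⁻¹ ≡ 5 (mod 19), so λ ≡ 15.
  x = λ² - 15 - 0 = 225 - 15 ≡ 1; y = λ·(15 - 1) - 15 ≡ 5. → (1, 5)
9P: (1, 5) + (0, 18). λ = (18 - 5)/(0 - 1) ≡ 13/18 mod 19. 18⁻¹ ≡ 18 (mod 19), so λ ≡ 6.
  x = λ² - 1 - 0 = 36 - 1 ≡ 16; y = λ·(1 - 16) - 5 ≡ 0. → (16, 0)
10P: (16, 0) + (0, 18). λ = (18 - 0)/(0 - 16) ≡ 18/3 mod 19. 3⁻¹ ≡ 13 (mod 19), so λ ≡ 6.
  x = λ² - 16 - 0 = 36 - 16 ≡ 1; y = λ·(16 - 1) - 0 ≡ 14. → (1, 14)
11P: (1, 14) + (0, 18). λ = (18 - 14)/(0 - 1) ≡ 4/18 mod 19. 18⁻¹ ≡ 18 (mod 19), so λ ≡ 15.
  x = λ² - 1 - 0 = 225 - 1 ≡ 15; y = λ·(1 - 15) - 14 ≡ 4. → (15, 4)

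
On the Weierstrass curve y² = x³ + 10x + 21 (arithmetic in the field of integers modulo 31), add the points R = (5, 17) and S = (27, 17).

(5, 17) + (27, 17). λ = (17 - 17)/(27 - 5) ≡ 0/22 mod 31. 22⁻¹ ≡ 24 (mod 31), so λ ≡ 0.
  x = λ² - 5 - 27 = 0 - 32 ≡ 30; y = λ·(5 - 30) - 17 ≡ 14. → (30, 14)

(30, 14)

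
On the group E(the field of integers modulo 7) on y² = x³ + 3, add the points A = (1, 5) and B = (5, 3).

(1, 5) + (5, 3). λ = (3 - 5)/(5 - 1) ≡ 5/4 mod 7. 4⁻¹ ≡ 2 (mod 7), so λ ≡ 3.
  x = λ² - 1 - 5 = 9 - 6 ≡ 3; y = λ·(1 - 3) - 5 ≡ 3. → (3, 3)

(3, 3)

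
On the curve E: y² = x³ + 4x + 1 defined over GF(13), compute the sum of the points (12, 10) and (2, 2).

(12, 10) + (2, 2). λ = (2 - 10)/(2 - 12) ≡ 5/3 mod 13. 3⁻¹ ≡ 9 (mod 13) since 3·9 = 27 ≡ 1, so λ ≡ 6.
  x = λ² - 12 - 2 = 36 - 14 ≡ 9; y = λ·(12 - 9) - 10 ≡ 8. → (9, 8)

(9, 8)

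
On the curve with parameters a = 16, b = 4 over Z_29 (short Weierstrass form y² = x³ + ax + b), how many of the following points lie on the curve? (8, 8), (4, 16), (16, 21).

(8, 8): 8² ≡ 6, rhs ≡ 6 → on.
(4, 16): 16² ≡ 24, rhs ≡ 16 → off.
(16, 21): 21² ≡ 6, rhs ≡ 6 → on.

2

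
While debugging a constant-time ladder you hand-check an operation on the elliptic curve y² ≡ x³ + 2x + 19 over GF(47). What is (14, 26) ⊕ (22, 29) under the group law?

(6, 24)

(14, 26) + (22, 29). λ = (29 - 26)/(22 - 14) ≡ 3/8 mod 47. 8⁻¹ ≡ 6 (mod 47) since 8·6 = 48 ≡ 1, so λ ≡ 18.
  x = λ² - 14 - 22 = 324 - 36 ≡ 6; y = λ·(14 - 6) - 26 ≡ 24. → (6, 24)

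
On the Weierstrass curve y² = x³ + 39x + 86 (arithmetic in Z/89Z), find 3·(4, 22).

(35, 87)

Write Q = (4, 22).
Repeated addition: build up to 3Q.
2Q: tangent at (4, 22): λ = (3·4² + 39)/(2·22) ≡ 87/44. 44⁻¹ ≡ 87 (mod 89) since 44·87 = 3828 ≡ 1, so λ ≡ 87·87 ≡ 4.
  x = λ² - 4 - 4 = 16 - 8 ≡ 8; y = λ·(4 - 8) - 22 ≡ 51. → (8, 51)
3Q: (8, 51) + (4, 22). λ = (22 - 51)/(4 - 8) ≡ 60/85 mod 89. 85⁻¹ ≡ 22 (mod 89), so λ ≡ 74.
  x = λ² - 8 - 4 = 5476 - 12 ≡ 35; y = λ·(8 - 35) - 51 ≡ 87. → (35, 87)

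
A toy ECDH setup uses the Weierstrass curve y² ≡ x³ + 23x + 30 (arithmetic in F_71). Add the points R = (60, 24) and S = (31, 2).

(60, 24) + (31, 2). λ = (2 - 24)/(31 - 60) ≡ 49/42 mod 71. 42⁻¹ ≡ 22 (mod 71), so λ ≡ 13.
  x = λ² - 60 - 31 = 169 - 91 ≡ 7; y = λ·(60 - 7) - 24 ≡ 26. → (7, 26)

(7, 26)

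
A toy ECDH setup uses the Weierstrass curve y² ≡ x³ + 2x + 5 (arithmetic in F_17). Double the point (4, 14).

(1, 12)

tangent at (4, 14): λ = (3·4² + 2)/(2·14) ≡ 16/11. 11⁻¹ ≡ 14 (mod 17), so λ ≡ 16·14 ≡ 3.
  x = λ² - 4 - 4 = 9 - 8 ≡ 1; y = λ·(4 - 1) - 14 ≡ 12. → (1, 12)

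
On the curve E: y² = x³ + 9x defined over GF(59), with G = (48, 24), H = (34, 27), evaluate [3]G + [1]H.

First 3G:
Repeated addition: build up to 3G.
2G: tangent at (48, 24): λ = (3·48² + 9)/(2·24) ≡ 18/48. 48⁻¹ ≡ 16 (mod 59) since 48·16 = 768 ≡ 1, so λ ≡ 18·16 ≡ 52.
  x = λ² - 48 - 48 = 2704 - 96 ≡ 12; y = λ·(48 - 12) - 24 ≡ 19. → (12, 19)
3G: (12, 19) + (48, 24). λ = (24 - 19)/(48 - 12) ≡ 5/36 mod 59. 36⁻¹ ≡ 41 (mod 59), so λ ≡ 28.
  x = λ² - 12 - 48 = 784 - 60 ≡ 16; y = λ·(12 - 16) - 19 ≡ 46. → (16, 46)
3G = (16, 46).
Finally 3G + H:
(16, 46) + (34, 27). λ = (27 - 46)/(34 - 16) ≡ 40/18 mod 59. 18⁻¹ ≡ 23 (mod 59), so λ ≡ 35.
  x = λ² - 16 - 34 = 1225 - 50 ≡ 54; y = λ·(16 - 54) - 46 ≡ 40. → (54, 40)

(54, 40)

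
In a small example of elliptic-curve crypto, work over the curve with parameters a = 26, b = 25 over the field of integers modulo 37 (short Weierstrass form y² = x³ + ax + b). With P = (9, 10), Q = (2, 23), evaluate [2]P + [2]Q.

(26, 31)

First 2P:
Repeated addition: build up to 2P.
2P: tangent at (9, 10): λ = (3·9² + 26)/(2·10) ≡ 10/20. 20⁻¹ ≡ 13 (mod 37), so λ ≡ 10·13 ≡ 19.
  x = λ² - 9 - 9 = 361 - 18 ≡ 10; y = λ·(9 - 10) - 10 ≡ 8. → (10, 8)
2P = (10, 8).
Next 2Q:
Repeated addition: build up to 2Q.
2Q: tangent at (2, 23): λ = (3·2² + 26)/(2·23) ≡ 1/9. 9⁻¹ ≡ 33 (mod 37), so λ ≡ 1·33 ≡ 33.
  x = λ² - 2 - 2 = 1089 - 4 ≡ 12; y = λ·(2 - 12) - 23 ≡ 17. → (12, 17)
2Q = (12, 17).
Finally 2P + 2Q:
(10, 8) + (12, 17). λ = (17 - 8)/(12 - 10) ≡ 9/2 mod 37. 2⁻¹ ≡ 19 (mod 37), so λ ≡ 23.
  x = λ² - 10 - 12 = 529 - 22 ≡ 26; y = λ·(10 - 26) - 8 ≡ 31. → (26, 31)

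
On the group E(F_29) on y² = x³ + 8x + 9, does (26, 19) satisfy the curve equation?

no

y² = 19² ≡ 13; x³ + 8x + 9 = 17793 ≡ 16 (mod 29). 13 ≠ 16.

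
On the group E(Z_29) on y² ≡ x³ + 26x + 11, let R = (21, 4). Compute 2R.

tangent at (21, 4): λ = (3·21² + 26)/(2·4) ≡ 15/8. 8⁻¹ ≡ 11 (mod 29), so λ ≡ 15·11 ≡ 20.
  x = λ² - 21 - 21 = 400 - 42 ≡ 10; y = λ·(21 - 10) - 4 ≡ 13. → (10, 13)

(10, 13)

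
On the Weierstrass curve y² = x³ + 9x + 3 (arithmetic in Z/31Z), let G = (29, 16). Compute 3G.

(26, 9)

Repeated addition: build up to 3G.
2G: tangent at (29, 16): λ = (3·29² + 9)/(2·16) ≡ 21/1. 1⁻¹ ≡ 1 (mod 31) since 1·1 = 1 ≡ 1, so λ ≡ 21·1 ≡ 21.
  x = λ² - 29 - 29 = 441 - 58 ≡ 11; y = λ·(29 - 11) - 16 ≡ 21. → (11, 21)
3G: (11, 21) + (29, 16). λ = (16 - 21)/(29 - 11) ≡ 26/18 mod 31. 18⁻¹ ≡ 19 (mod 31) since 18·19 = 342 ≡ 1, so λ ≡ 29.
  x = λ² - 11 - 29 = 841 - 40 ≡ 26; y = λ·(11 - 26) - 21 ≡ 9. → (26, 9)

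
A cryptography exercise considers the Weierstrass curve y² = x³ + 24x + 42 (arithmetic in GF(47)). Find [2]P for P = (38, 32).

(30, 19)

tangent at (38, 32): λ = (3·38² + 24)/(2·32) ≡ 32/17. 17⁻¹ ≡ 36 (mod 47), so λ ≡ 32·36 ≡ 24.
  x = λ² - 38 - 38 = 576 - 76 ≡ 30; y = λ·(38 - 30) - 32 ≡ 19. → (30, 19)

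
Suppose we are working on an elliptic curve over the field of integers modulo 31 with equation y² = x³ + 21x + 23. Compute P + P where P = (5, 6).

tangent at (5, 6): λ = (3·5² + 21)/(2·6) ≡ 3/12. 12⁻¹ ≡ 13 (mod 31), so λ ≡ 3·13 ≡ 8.
  x = λ² - 5 - 5 = 64 - 10 ≡ 23; y = λ·(5 - 23) - 6 ≡ 5. → (23, 5)

(23, 5)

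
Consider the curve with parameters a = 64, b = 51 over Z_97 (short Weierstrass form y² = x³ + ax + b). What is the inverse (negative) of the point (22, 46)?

-(22, 46) = (22, -46 mod 97) = (22, 51).

(22, 51)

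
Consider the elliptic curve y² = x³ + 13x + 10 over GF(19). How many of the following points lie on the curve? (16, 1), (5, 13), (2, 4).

(16, 1): 1² ≡ 1, rhs ≡ 1 → on.
(5, 13): 13² ≡ 17, rhs ≡ 10 → off.
(2, 4): 4² ≡ 16, rhs ≡ 6 → off.

1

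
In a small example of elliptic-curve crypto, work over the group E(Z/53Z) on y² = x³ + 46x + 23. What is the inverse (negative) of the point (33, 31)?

-(33, 31) = (33, -31 mod 53) = (33, 22).

(33, 22)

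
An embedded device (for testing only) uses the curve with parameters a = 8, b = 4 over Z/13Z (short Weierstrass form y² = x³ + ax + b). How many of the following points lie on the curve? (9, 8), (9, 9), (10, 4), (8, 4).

(9, 8): 8² ≡ 12, rhs ≡ 12 → on.
(9, 9): 9² ≡ 3, rhs ≡ 12 → off.
(10, 4): 4² ≡ 3, rhs ≡ 5 → off.
(8, 4): 4² ≡ 3, rhs ≡ 8 → off.

1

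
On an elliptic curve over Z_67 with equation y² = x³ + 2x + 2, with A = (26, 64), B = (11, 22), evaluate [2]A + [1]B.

(62, 66)

First 2A:
Repeated addition: build up to 2A.
2A: tangent at (26, 64): λ = (3·26² + 2)/(2·64) ≡ 20/61. 61⁻¹ ≡ 11 (mod 67), so λ ≡ 20·11 ≡ 19.
  x = λ² - 26 - 26 = 361 - 52 ≡ 41; y = λ·(26 - 41) - 64 ≡ 53. → (41, 53)
2A = (41, 53).
Finally 2A + B:
(41, 53) + (11, 22). λ = (22 - 53)/(11 - 41) ≡ 36/37 mod 67. 37⁻¹ ≡ 29 (mod 67) since 37·29 = 1073 ≡ 1, so λ ≡ 39.
  x = λ² - 41 - 11 = 1521 - 52 ≡ 62; y = λ·(41 - 62) - 53 ≡ 66. → (62, 66)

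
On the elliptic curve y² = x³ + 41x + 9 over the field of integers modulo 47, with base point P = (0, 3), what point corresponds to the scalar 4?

(25, 31)

Double-and-add on 4 = (100)₂. Start with P = (0, 3) for the leading 1-bit.
double: tangent at (0, 3): λ = (3·0² + 41)/(2·3) ≡ 41/6. 6⁻¹ ≡ 8 (mod 47), so λ ≡ 41·8 ≡ 46.
  x = λ² - 0 - 0 = 2116 - 0 ≡ 1; y = λ·(0 - 1) - 3 ≡ 45. → (1, 45)
double: tangent at (1, 45): λ = (3·1² + 41)/(2·45) ≡ 44/43. 43⁻¹ ≡ 35 (mod 47) since 43·35 = 1505 ≡ 1, so λ ≡ 44·35 ≡ 36.
  x = λ² - 1 - 1 = 1296 - 2 ≡ 25; y = λ·(1 - 25) - 45 ≡ 31. → (25, 31)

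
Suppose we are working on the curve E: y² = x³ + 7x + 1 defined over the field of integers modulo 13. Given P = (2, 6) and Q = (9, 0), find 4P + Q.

(0, 1)

First 4P:
Repeated addition: build up to 4P.
2P: tangent at (2, 6): λ = (3·2² + 7)/(2·6) ≡ 6/12. 12⁻¹ ≡ 12 (mod 13), so λ ≡ 6·12 ≡ 7.
  x = λ² - 2 - 2 = 49 - 4 ≡ 6; y = λ·(2 - 6) - 6 ≡ 5. → (6, 5)
3P: (6, 5) + (2, 6). λ = (6 - 5)/(2 - 6) ≡ 1/9 mod 13. 9⁻¹ ≡ 3 (mod 13), so λ ≡ 3.
  x = λ² - 6 - 2 = 9 - 8 ≡ 1; y = λ·(6 - 1) - 5 ≡ 10. → (1, 10)
4P: (1, 10) + (2, 6). λ = (6 - 10)/(2 - 1) ≡ 9/1 mod 13. 1⁻¹ ≡ 1 (mod 13) since 1·1 = 1 ≡ 1, so λ ≡ 9.
  x = λ² - 1 - 2 = 81 - 3 ≡ 0; y = λ·(1 - 0) - 10 ≡ 12. → (0, 12)
4P = (0, 12).
Finally 4P + Q:
(0, 12) + (9, 0). λ = (0 - 12)/(9 - 0) ≡ 1/9 mod 13. 9⁻¹ ≡ 3 (mod 13), so λ ≡ 3.
  x = λ² - 0 - 9 = 9 - 9 ≡ 0; y = λ·(0 - 0) - 12 ≡ 1. → (0, 1)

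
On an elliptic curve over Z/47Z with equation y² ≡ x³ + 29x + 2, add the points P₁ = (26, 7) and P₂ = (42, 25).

(28, 26)

(26, 7) + (42, 25). λ = (25 - 7)/(42 - 26) ≡ 18/16 mod 47. 16⁻¹ ≡ 3 (mod 47), so λ ≡ 7.
  x = λ² - 26 - 42 = 49 - 68 ≡ 28; y = λ·(26 - 28) - 7 ≡ 26. → (28, 26)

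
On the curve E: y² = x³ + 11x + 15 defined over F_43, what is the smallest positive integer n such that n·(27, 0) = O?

2P: (27, 0) + (27, 0): same x and y₁ ≡ -y₂, so the sum is O.
2P = O, so the order is 2.

2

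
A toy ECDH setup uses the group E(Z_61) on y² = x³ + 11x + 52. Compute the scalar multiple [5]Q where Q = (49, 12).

Double-and-add on 5 = (101)₂. Start with Q = (49, 12) for the leading 1-bit.
double: tangent at (49, 12): λ = (3·49² + 11)/(2·12) ≡ 16/24. 24⁻¹ ≡ 28 (mod 61), so λ ≡ 16·28 ≡ 21.
  x = λ² - 49 - 49 = 441 - 98 ≡ 38; y = λ·(49 - 38) - 12 ≡ 36. → (38, 36)
double: tangent at (38, 36): λ = (3·38² + 11)/(2·36) ≡ 12/11. 11⁻¹ ≡ 50 (mod 61), so λ ≡ 12·50 ≡ 51.
  x = λ² - 38 - 38 = 2601 - 76 ≡ 24; y = λ·(38 - 24) - 36 ≡ 7. → (24, 7)
add Q: (24, 7) + (49, 12). λ = (12 - 7)/(49 - 24) ≡ 5/25 mod 61. 25⁻¹ ≡ 22 (mod 61), so λ ≡ 49.
  x = λ² - 24 - 49 = 2401 - 73 ≡ 10; y = λ·(24 - 10) - 7 ≡ 8. → (10, 8)

(10, 8)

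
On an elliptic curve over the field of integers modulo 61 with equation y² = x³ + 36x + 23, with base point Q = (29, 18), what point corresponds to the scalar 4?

(9, 51)

Double-and-add on 4 = (100)₂. Start with Q = (29, 18) for the leading 1-bit.
double: tangent at (29, 18): λ = (3·29² + 36)/(2·18) ≡ 58/36. 36⁻¹ ≡ 39 (mod 61), so λ ≡ 58·39 ≡ 5.
  x = λ² - 29 - 29 = 25 - 58 ≡ 28; y = λ·(29 - 28) - 18 ≡ 48. → (28, 48)
double: tangent at (28, 48): λ = (3·28² + 36)/(2·48) ≡ 9/35. 35⁻¹ ≡ 7 (mod 61) since 35·7 = 245 ≡ 1, so λ ≡ 9·7 ≡ 2.
  x = λ² - 28 - 28 = 4 - 56 ≡ 9; y = λ·(28 - 9) - 48 ≡ 51. → (9, 51)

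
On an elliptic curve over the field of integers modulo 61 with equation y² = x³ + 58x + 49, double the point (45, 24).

(37, 12)

tangent at (45, 24): λ = (3·45² + 58)/(2·24) ≡ 33/48. 48⁻¹ ≡ 14 (mod 61) since 48·14 = 672 ≡ 1, so λ ≡ 33·14 ≡ 35.
  x = λ² - 45 - 45 = 1225 - 90 ≡ 37; y = λ·(45 - 37) - 24 ≡ 12. → (37, 12)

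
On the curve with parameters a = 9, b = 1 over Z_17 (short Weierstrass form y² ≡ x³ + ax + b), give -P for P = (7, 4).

-(7, 4) = (7, -4 mod 17) = (7, 13).

(7, 13)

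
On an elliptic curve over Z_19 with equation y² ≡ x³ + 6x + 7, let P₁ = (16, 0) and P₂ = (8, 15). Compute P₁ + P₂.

(0, 8)

(16, 0) + (8, 15). λ = (15 - 0)/(8 - 16) ≡ 15/11 mod 19. 11⁻¹ ≡ 7 (mod 19), so λ ≡ 10.
  x = λ² - 16 - 8 = 100 - 24 ≡ 0; y = λ·(16 - 0) - 0 ≡ 8. → (0, 8)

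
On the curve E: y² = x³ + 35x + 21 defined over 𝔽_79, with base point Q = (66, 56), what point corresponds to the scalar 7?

Double-and-add on 7 = (111)₂. Start with Q = (66, 56) for the leading 1-bit.
double: tangent at (66, 56): λ = (3·66² + 35)/(2·56) ≡ 68/33. 33⁻¹ ≡ 12 (mod 79), so λ ≡ 68·12 ≡ 26.
  x = λ² - 66 - 66 = 676 - 132 ≡ 70; y = λ·(66 - 70) - 56 ≡ 77. → (70, 77)
add Q: (70, 77) + (66, 56). λ = (56 - 77)/(66 - 70) ≡ 58/75 mod 79. 75⁻¹ ≡ 59 (mod 79) since 75·59 = 4425 ≡ 1, so λ ≡ 25.
  x = λ² - 70 - 66 = 625 - 136 ≡ 15; y = λ·(70 - 15) - 77 ≡ 34. → (15, 34)
double: tangent at (15, 34): λ = (3·15² + 35)/(2·34) ≡ 78/68. 68⁻¹ ≡ 43 (mod 79), so λ ≡ 78·43 ≡ 36.
  x = λ² - 15 - 15 = 1296 - 30 ≡ 2; y = λ·(15 - 2) - 34 ≡ 39. → (2, 39)
add Q: (2, 39) + (66, 56). λ = (56 - 39)/(66 - 2) ≡ 17/64 mod 79. 64⁻¹ ≡ 21 (mod 79), so λ ≡ 41.
  x = λ² - 2 - 66 = 1681 - 68 ≡ 33; y = λ·(2 - 33) - 39 ≡ 33. → (33, 33)

(33, 33)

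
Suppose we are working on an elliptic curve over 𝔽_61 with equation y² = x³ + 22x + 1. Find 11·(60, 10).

Write Q = (60, 10).
Repeated addition: build up to 11Q.
2Q: tangent at (60, 10): λ = (3·60² + 22)/(2·10) ≡ 25/20. 20⁻¹ ≡ 58 (mod 61) since 20·58 = 1160 ≡ 1, so λ ≡ 25·58 ≡ 47.
  x = λ² - 60 - 60 = 2209 - 120 ≡ 15; y = λ·(60 - 15) - 10 ≡ 31. → (15, 31)
3Q: (15, 31) + (60, 10). λ = (10 - 31)/(60 - 15) ≡ 40/45 mod 61. 45⁻¹ ≡ 19 (mod 61), so λ ≡ 28.
  x = λ² - 15 - 60 = 784 - 75 ≡ 38; y = λ·(15 - 38) - 31 ≡ 57. → (38, 57)
4Q: (38, 57) + (60, 10). λ = (10 - 57)/(60 - 38) ≡ 14/22 mod 61. 22⁻¹ ≡ 25 (mod 61), so λ ≡ 45.
  x = λ² - 38 - 60 = 2025 - 98 ≡ 36; y = λ·(38 - 36) - 57 ≡ 33. → (36, 33)
5Q: (36, 33) + (60, 10). λ = (10 - 33)/(60 - 36) ≡ 38/24 mod 61. 24⁻¹ ≡ 28 (mod 61) since 24·28 = 672 ≡ 1, so λ ≡ 27.
  x = λ² - 36 - 60 = 729 - 96 ≡ 23; y = λ·(36 - 23) - 33 ≡ 13. → (23, 13)
6Q: (23, 13) + (60, 10). λ = (10 - 13)/(60 - 23) ≡ 58/37 mod 61. 37⁻¹ ≡ 33 (mod 61), so λ ≡ 23.
  x = λ² - 23 - 60 = 529 - 83 ≡ 19; y = λ·(23 - 19) - 13 ≡ 18. → (19, 18)
7Q: (19, 18) + (60, 10). λ = (10 - 18)/(60 - 19) ≡ 53/41 mod 61. 41⁻¹ ≡ 3 (mod 61), so λ ≡ 37.
  x = λ² - 19 - 60 = 1369 - 79 ≡ 9; y = λ·(19 - 9) - 18 ≡ 47. → (9, 47)
8Q: (9, 47) + (60, 10). λ = (10 - 47)/(60 - 9) ≡ 24/51 mod 61. 51⁻¹ ≡ 6 (mod 61), so λ ≡ 22.
  x = λ² - 9 - 60 = 484 - 69 ≡ 49; y = λ·(9 - 49) - 47 ≡ 49. → (49, 49)
9Q: (49, 49) + (60, 10). λ = (10 - 49)/(60 - 49) ≡ 22/11 mod 61. 11⁻¹ ≡ 50 (mod 61), so λ ≡ 2.
  x = λ² - 49 - 60 = 4 - 109 ≡ 17; y = λ·(49 - 17) - 49 ≡ 15. → (17, 15)
10Q: (17, 15) + (60, 10). λ = (10 - 15)/(60 - 17) ≡ 56/43 mod 61. 43⁻¹ ≡ 44 (mod 61), so λ ≡ 24.
  x = λ² - 17 - 60 = 576 - 77 ≡ 11; y = λ·(17 - 11) - 15 ≡ 7. → (11, 7)
11Q: (11, 7) + (60, 10). λ = (10 - 7)/(60 - 11) ≡ 3/49 mod 61. 49⁻¹ ≡ 5 (mod 61) since 49·5 = 245 ≡ 1, so λ ≡ 15.
  x = λ² - 11 - 60 = 225 - 71 ≡ 32; y = λ·(11 - 32) - 7 ≡ 44. → (32, 44)

(32, 44)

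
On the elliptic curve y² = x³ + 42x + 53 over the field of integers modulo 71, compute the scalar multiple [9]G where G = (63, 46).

Repeated addition: build up to 9G.
2G: tangent at (63, 46): λ = (3·63² + 42)/(2·46) ≡ 21/21. 21⁻¹ ≡ 44 (mod 71) since 21·44 = 924 ≡ 1, so λ ≡ 21·44 ≡ 1.
  x = λ² - 63 - 63 = 1 - 126 ≡ 17; y = λ·(63 - 17) - 46 ≡ 0. → (17, 0)
3G: (17, 0) + (63, 46). λ = (46 - 0)/(63 - 17) ≡ 46/46 mod 71. 46⁻¹ ≡ 17 (mod 71), so λ ≡ 1.
  x = λ² - 17 - 63 = 1 - 80 ≡ 63; y = λ·(17 - 63) - 0 ≡ 25. → (63, 25)
4G: (63, 25) + (63, 46): same x and y₁ ≡ -y₂, so the sum is 𝒪.
5G: 𝒪 + (63, 46) = (63, 46) (identity).
6G: tangent at (63, 46): λ = (3·63² + 42)/(2·46) ≡ 21/21. 21⁻¹ ≡ 44 (mod 71) since 21·44 = 924 ≡ 1, so λ ≡ 21·44 ≡ 1.
  x = λ² - 63 - 63 = 1 - 126 ≡ 17; y = λ·(63 - 17) - 46 ≡ 0. → (17, 0)
7G: (17, 0) + (63, 46). λ = (46 - 0)/(63 - 17) ≡ 46/46 mod 71. 46⁻¹ ≡ 17 (mod 71), so λ ≡ 1.
  x = λ² - 17 - 63 = 1 - 80 ≡ 63; y = λ·(17 - 63) - 0 ≡ 25. → (63, 25)
8G: (63, 25) + (63, 46): same x and y₁ ≡ -y₂, so the sum is 𝒪.
9G: 𝒪 + (63, 46) = (63, 46) (identity).

(63, 46)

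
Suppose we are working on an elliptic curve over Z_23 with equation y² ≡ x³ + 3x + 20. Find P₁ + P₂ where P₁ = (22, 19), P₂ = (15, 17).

(18, 15)

(22, 19) + (15, 17). λ = (17 - 19)/(15 - 22) ≡ 21/16 mod 23. 16⁻¹ ≡ 13 (mod 23), so λ ≡ 20.
  x = λ² - 22 - 15 = 400 - 37 ≡ 18; y = λ·(22 - 18) - 19 ≡ 15. → (18, 15)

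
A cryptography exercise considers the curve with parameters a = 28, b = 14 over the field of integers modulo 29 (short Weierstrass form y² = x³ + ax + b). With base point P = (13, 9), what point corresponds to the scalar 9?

Double-and-add on 9 = (1001)₂. Start with P = (13, 9) for the leading 1-bit.
double: tangent at (13, 9): λ = (3·13² + 28)/(2·9) ≡ 13/18. 18⁻¹ ≡ 21 (mod 29), so λ ≡ 13·21 ≡ 12.
  x = λ² - 13 - 13 = 144 - 26 ≡ 2; y = λ·(13 - 2) - 9 ≡ 7. → (2, 7)
double: tangent at (2, 7): λ = (3·2² + 28)/(2·7) ≡ 11/14. 14⁻¹ ≡ 27 (mod 29), so λ ≡ 11·27 ≡ 7.
  x = λ² - 2 - 2 = 49 - 4 ≡ 16; y = λ·(2 - 16) - 7 ≡ 11. → (16, 11)
double: tangent at (16, 11): λ = (3·16² + 28)/(2·11) ≡ 13/22. 22⁻¹ ≡ 4 (mod 29) since 22·4 = 88 ≡ 1, so λ ≡ 13·4 ≡ 23.
  x = λ² - 16 - 16 = 529 - 32 ≡ 4; y = λ·(16 - 4) - 11 ≡ 4. → (4, 4)
add P: (4, 4) + (13, 9). λ = (9 - 4)/(13 - 4) ≡ 5/9 mod 29. 9⁻¹ ≡ 13 (mod 29), so λ ≡ 7.
  x = λ² - 4 - 13 = 49 - 17 ≡ 3; y = λ·(4 - 3) - 4 ≡ 3. → (3, 3)

(3, 3)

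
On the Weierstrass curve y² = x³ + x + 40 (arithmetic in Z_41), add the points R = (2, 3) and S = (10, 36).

(30, 25)

(2, 3) + (10, 36). λ = (36 - 3)/(10 - 2) ≡ 33/8 mod 41. 8⁻¹ ≡ 36 (mod 41), so λ ≡ 40.
  x = λ² - 2 - 10 = 1600 - 12 ≡ 30; y = λ·(2 - 30) - 3 ≡ 25. → (30, 25)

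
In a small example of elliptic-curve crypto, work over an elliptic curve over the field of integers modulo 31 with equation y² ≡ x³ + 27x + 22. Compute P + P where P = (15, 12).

(6, 11)

tangent at (15, 12): λ = (3·15² + 27)/(2·12) ≡ 20/24. 24⁻¹ ≡ 22 (mod 31) since 24·22 = 528 ≡ 1, so λ ≡ 20·22 ≡ 6.
  x = λ² - 15 - 15 = 36 - 30 ≡ 6; y = λ·(15 - 6) - 12 ≡ 11. → (6, 11)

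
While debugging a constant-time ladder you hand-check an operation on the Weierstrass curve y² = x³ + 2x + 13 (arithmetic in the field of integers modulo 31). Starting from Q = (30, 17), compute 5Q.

(1, 27)

Repeated addition: build up to 5Q.
2Q: tangent at (30, 17): λ = (3·30² + 2)/(2·17) ≡ 5/3. 3⁻¹ ≡ 21 (mod 31) since 3·21 = 63 ≡ 1, so λ ≡ 5·21 ≡ 12.
  x = λ² - 30 - 30 = 144 - 60 ≡ 22; y = λ·(30 - 22) - 17 ≡ 17. → (22, 17)
3Q: (22, 17) + (30, 17). λ = (17 - 17)/(30 - 22) ≡ 0/8 mod 31. 8⁻¹ ≡ 4 (mod 31) since 8·4 = 32 ≡ 1, so λ ≡ 0.
  x = λ² - 22 - 30 = 0 - 52 ≡ 10; y = λ·(22 - 10) - 17 ≡ 14. → (10, 14)
4Q: (10, 14) + (30, 17). λ = (17 - 14)/(30 - 10) ≡ 3/20 mod 31. 20⁻¹ ≡ 14 (mod 31), so λ ≡ 11.
  x = λ² - 10 - 30 = 121 - 40 ≡ 19; y = λ·(10 - 19) - 14 ≡ 11. → (19, 11)
5Q: (19, 11) + (30, 17). λ = (17 - 11)/(30 - 19) ≡ 6/11 mod 31. 11⁻¹ ≡ 17 (mod 31) since 11·17 = 187 ≡ 1, so λ ≡ 9.
  x = λ² - 19 - 30 = 81 - 49 ≡ 1; y = λ·(19 - 1) - 11 ≡ 27. → (1, 27)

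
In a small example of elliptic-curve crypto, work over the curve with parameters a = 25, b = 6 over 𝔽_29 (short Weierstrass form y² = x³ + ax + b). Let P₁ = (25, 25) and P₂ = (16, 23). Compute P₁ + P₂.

(26, 7)

(25, 25) + (16, 23). λ = (23 - 25)/(16 - 25) ≡ 27/20 mod 29. 20⁻¹ ≡ 16 (mod 29), so λ ≡ 26.
  x = λ² - 25 - 16 = 676 - 41 ≡ 26; y = λ·(25 - 26) - 25 ≡ 7. → (26, 7)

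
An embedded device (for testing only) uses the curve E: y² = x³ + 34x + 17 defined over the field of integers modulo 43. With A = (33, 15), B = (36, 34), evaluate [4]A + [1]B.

(18, 21)

First 4A:
Double-and-add on 4 = (100)₂. Start with A = (33, 15) for the leading 1-bit.
double: tangent at (33, 15): λ = (3·33² + 34)/(2·15) ≡ 33/30. 30⁻¹ ≡ 33 (mod 43), so λ ≡ 33·33 ≡ 14.
  x = λ² - 33 - 33 = 196 - 66 ≡ 1; y = λ·(33 - 1) - 15 ≡ 3. → (1, 3)
double: tangent at (1, 3): λ = (3·1² + 34)/(2·3) ≡ 37/6. 6⁻¹ ≡ 36 (mod 43), so λ ≡ 37·36 ≡ 42.
  x = λ² - 1 - 1 = 1764 - 2 ≡ 42; y = λ·(1 - 42) - 3 ≡ 38. → (42, 38)
4A = (42, 38).
Finally 4A + B:
(42, 38) + (36, 34). λ = (34 - 38)/(36 - 42) ≡ 39/37 mod 43. 37⁻¹ ≡ 7 (mod 43), so λ ≡ 15.
  x = λ² - 42 - 36 = 225 - 78 ≡ 18; y = λ·(42 - 18) - 38 ≡ 21. → (18, 21)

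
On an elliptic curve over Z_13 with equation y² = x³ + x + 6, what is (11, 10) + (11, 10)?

tangent at (11, 10): λ = (3·11² + 1)/(2·10) ≡ 0/7. 7⁻¹ ≡ 2 (mod 13), so λ ≡ 0·2 ≡ 0.
  x = λ² - 11 - 11 = 0 - 22 ≡ 4; y = λ·(11 - 4) - 10 ≡ 3. → (4, 3)

(4, 3)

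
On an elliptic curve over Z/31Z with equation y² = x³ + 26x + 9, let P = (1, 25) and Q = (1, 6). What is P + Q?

The two points share x = 1 and their y-coordinates satisfy 25 + 6 ≡ 0 (mod 31), so they are inverses. Their sum is O.

O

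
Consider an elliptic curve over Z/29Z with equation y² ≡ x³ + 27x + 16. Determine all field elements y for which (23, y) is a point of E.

none

x³ + 27x + 16 = 12804 ≡ 15 (mod 29).
15 is a non-residue mod 29; no y exists.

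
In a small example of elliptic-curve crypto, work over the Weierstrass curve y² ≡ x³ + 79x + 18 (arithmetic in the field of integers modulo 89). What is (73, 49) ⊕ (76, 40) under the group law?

(38, 24)

(73, 49) + (76, 40). λ = (40 - 49)/(76 - 73) ≡ 80/3 mod 89. 3⁻¹ ≡ 30 (mod 89), so λ ≡ 86.
  x = λ² - 73 - 76 = 7396 - 149 ≡ 38; y = λ·(73 - 38) - 49 ≡ 24. → (38, 24)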